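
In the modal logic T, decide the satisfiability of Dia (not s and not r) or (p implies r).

1. Dia (not s and not r) or (p implies r), u
2. p implies r, u   [or-rule on 1 (branches; this branch)]
3. r, u   [implies-rule on 2 (branches; this branch)]
Accessibility: uRu

Yes, satisfiable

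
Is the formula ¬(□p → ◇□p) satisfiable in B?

1. ¬(□p → ◇□p), w0
2. □p, w0
3. ¬◇□p, w0
4. p, w0
5. ¬□p, w0
6. ¬p, w1
7. p, w1
Accessibility: w0Rw0, w0Rw1, w1Rw0, w1Rw1
Branch closes: p and ¬p both at w1.
All branches of the tableau close; one closing branch shown above.

No, unsatisfiable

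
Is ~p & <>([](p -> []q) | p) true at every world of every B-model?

Tableau for the negation ~(~p & <>([](p -> []q) | p)):
1. ~(~p & <>([](p -> []q) | p)), w0
2. p, w0   [~&-rule on 1 (branches; this branch)]
Accessibility: w0Rw0
The negation has an open branch (countermodel exists).

Not valid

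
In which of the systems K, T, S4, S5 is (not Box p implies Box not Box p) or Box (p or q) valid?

S5-tableau for the negation not ((not Box p implies Box not Box p) or Box (p or q)):
1. not ((not Box p implies Box not Box p) or Box (p or q)), u
2. not (not Box p implies Box not Box p), u
3. not Box (p or q), u
4. not Box p, u
5. not Box not Box p, u
6. not (p or q), v
7. not p, v
8. not q, v
9. not p, w
10. Box p, x
11. p, u
12. p, v
Accessibility: uRu, uRv, uRw, uRx, vRu, vRv, vRw, vRx, wRu, wRv, wRw, wRx, xRu, xRv, xRw, xRx
Branch closes: p and not p both at v.
Every branch closes (one shown): valid in S5.
S4-tableau for the negation not ((not Box p implies Box not Box p) or Box (p or q)):
1. not ((not Box p implies Box not Box p) or Box (p or q)), u
2. not (not Box p implies Box not Box p), u
3. not Box (p or q), u
4. not Box p, u
5. not Box not Box p, u
6. not (p or q), v
7. not p, v
8. not q, v
9. not p, w
10. Box p, x
11. p, x
Accessibility: uRu, uRv, uRw, uRx, vRv, wRw, xRx
Complete open branch: countermodel on an S4-frame, so not valid in S4, nor in K, T (the same frame is also a K-frame and a T-frame).

S5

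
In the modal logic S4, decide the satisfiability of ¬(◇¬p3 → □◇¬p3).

Yes, satisfiable

1. ¬(◇¬p3 → □◇¬p3), 0
2. ◇¬p3, 0
3. ¬□◇¬p3, 0
4. ¬p3, 1
5. ¬◇¬p3, 2
6. p3, 2
Accessibility: 0R0, 0R1, 0R2, 1R1, 2R2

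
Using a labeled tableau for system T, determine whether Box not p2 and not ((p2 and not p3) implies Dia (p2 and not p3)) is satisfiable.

No, unsatisfiable

1. Box not p2 and not ((p2 and not p3) implies Dia (p2 and not p3)), u
2. Box not p2, u   [and-rule on 1]
3. not ((p2 and not p3) implies Dia (p2 and not p3)), u   [and-rule on 1]
4. p2 and not p3, u   [neg-implies-rule on 3]
5. not Dia (p2 and not p3), u   [neg-implies-rule on 3]
6. p2, u   [and-rule on 4]
7. not p3, u   [and-rule on 4]
8. not p2, u   [Box-rule on 2 via uRu]
Accessibility: uRu
Branch closes: p2 and not p2 both at u.
(One branch shown.) All branches close.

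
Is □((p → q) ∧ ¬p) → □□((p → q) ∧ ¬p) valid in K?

Invalid (countermodel exists)

Tableau for the negation ¬(□((p → q) ∧ ¬p) → □□((p → q) ∧ ¬p)):
1. ¬(□((p → q) ∧ ¬p) → □□((p → q) ∧ ¬p)), 0
2. □((p → q) ∧ ¬p), 0
3. ¬□□((p → q) ∧ ¬p), 0
4. ¬□((p → q) ∧ ¬p), 1
5. (p → q) ∧ ¬p, 1
6. p → q, 1
7. ¬p, 1
8. q, 1
9. ¬((p → q) ∧ ¬p), 2
10. p, 2
Accessibility: 0R1, 1R2
The negation has an open branch (countermodel exists).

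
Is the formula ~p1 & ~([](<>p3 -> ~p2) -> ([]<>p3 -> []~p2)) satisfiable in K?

No, unsatisfiable

1. ~p1 & ~([](<>p3 -> ~p2) -> ([]<>p3 -> []~p2)), w0
2. ~p1, w0   [&-rule on 1]
3. ~([](<>p3 -> ~p2) -> ([]<>p3 -> []~p2)), w0   [&-rule on 1]
4. [](<>p3 -> ~p2), w0   [~->-rule on 3]
5. ~([]<>p3 -> []~p2), w0   [~->-rule on 3]
6. []<>p3, w0   [~->-rule on 5]
7. ~[]~p2, w0   [~->-rule on 5]
8. p2, w1   [~[]-rule on 7: fresh world w1, w0Rw1]
9. <>p3 -> ~p2, w1   [[]-rule on 4 via w0Rw1]
10. <>p3, w1   [[]-rule on 6 via w0Rw1]
11. ~<>p3, w1   [->-rule on 9 (branches; this branch)]
12. p3, w2   [<>-rule on 10: fresh world w2, w1Rw2]
13. ~p3, w2   [~<>-rule on 11 via w1Rw2]
Accessibility: w0Rw1, w1Rw2
Branch closes: p3 and ~p3 both at w2.
Every branch closes; the branch above is one of them.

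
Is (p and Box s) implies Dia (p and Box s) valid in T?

Valid in T

Tableau for the negation not ((p and Box s) implies Dia (p and Box s)):
1. not ((p and Box s) implies Dia (p and Box s)), 0
2. p and Box s, 0
3. not Dia (p and Box s), 0
4. p, 0
5. Box s, 0
6. not (p and Box s), 0
7. s, 0
8. not Box s, 0
9. not s, 1
10. not (p and Box s), 1
11. s, 1
Accessibility: 0R0, 0R1, 1R1
Branch closes: s and not s both at 1.
Every branch of the negation's tableau closes; the branch above is one of them.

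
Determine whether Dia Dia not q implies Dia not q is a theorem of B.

No, not valid

Tableau for the negation not (Dia Dia not q implies Dia not q):
1. not (Dia Dia not q implies Dia not q), w0
2. Dia Dia not q, w0   [neg-implies-rule on 1]
3. not Dia not q, w0   [neg-implies-rule on 1]
4. q, w0   [neg-Dia-rule on 3 via w0Rw0]
5. Dia not q, w1   [Dia-rule on 2: fresh world w1, w0Rw1]
6. q, w1   [neg-Dia-rule on 3 via w0Rw1]
7. not q, w2   [Dia-rule on 5: fresh world w2, w1Rw2]
Accessibility: w0Rw0, w0Rw1, w1Rw0, w1Rw1, w1Rw2, w2Rw1, w2Rw2
The negation has an open branch (countermodel exists).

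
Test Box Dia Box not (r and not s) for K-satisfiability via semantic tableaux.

1. Box Dia Box not (r and not s), w0

Satisfiable (open branch found)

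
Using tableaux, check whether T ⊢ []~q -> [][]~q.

Tableau for the negation ~([]~q -> [][]~q):
1. ~([]~q -> [][]~q), 0
2. []~q, 0
3. ~[][]~q, 0
4. ~q, 0
5. ~[]~q, 1
6. ~q, 1
7. q, 2
Accessibility: 0R0, 0R1, 1R1, 1R2, 2R2
The negation has an open branch (countermodel exists).

No, not valid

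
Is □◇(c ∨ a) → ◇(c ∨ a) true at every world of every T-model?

Yes, valid

Tableau for the negation ¬(□◇(c ∨ a) → ◇(c ∨ a)):
1. ¬(□◇(c ∨ a) → ◇(c ∨ a)), 0
2. □◇(c ∨ a), 0
3. ¬◇(c ∨ a), 0
4. ◇(c ∨ a), 0
5. ¬(c ∨ a), 0
6. ¬c, 0
7. ¬a, 0
8. c ∨ a, 1
9. ◇(c ∨ a), 1
10. ¬(c ∨ a), 1
11. ¬c, 1
12. ¬a, 1
13. a, 1
Accessibility: 0R0, 0R1, 1R1
Branch closes: a and ¬a both at 1.
All branches of the negation close; one closing branch shown above.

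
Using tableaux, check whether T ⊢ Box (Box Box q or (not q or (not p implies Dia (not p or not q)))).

Tableau for the negation not Box (Box Box q or (not q or (not p implies Dia (not p or not q)))):
1. not Box (Box Box q or (not q or (not p implies Dia (not p or not q)))), w0
2. not (Box Box q or (not q or (not p implies Dia (not p or not q)))), w1
3. not Box Box q, w1
4. not (not q or (not p implies Dia (not p or not q))), w1
5. q, w1
6. not (not p implies Dia (not p or not q)), w1
7. not p, w1
8. not Dia (not p or not q), w1
9. not (not p or not q), w1
10. p, w1
Accessibility: w0Rw0, w0Rw1, w1Rw1
Branch closes: p and not p both at w1.
Every branch of the negation's tableau closes; the branch above is one of them.

Valid in T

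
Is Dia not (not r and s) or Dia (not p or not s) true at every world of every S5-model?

Not valid

Tableau for the negation not (Dia not (not r and s) or Dia (not p or not s)):
1. not (Dia not (not r and s) or Dia (not p or not s)), u
2. not Dia not (not r and s), u
3. not Dia (not p or not s), u
4. not r and s, u
5. not r, u
6. s, u
7. not (not p or not s), u
8. p, u
Accessibility: uRu
The negation has an open branch (countermodel exists).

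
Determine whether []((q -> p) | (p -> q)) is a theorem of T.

Yes, valid

Tableau for the negation ~[]((q -> p) | (p -> q)):
1. ~[]((q -> p) | (p -> q)), 0
2. ~((q -> p) | (p -> q)), 1
3. ~(q -> p), 1
4. ~(p -> q), 1
5. q, 1
6. ~p, 1
7. p, 1
8. ~q, 1
Accessibility: 0R0, 0R1, 1R1
Branch closes: p and ~p both at 1.
All branches of the negation close; one closing branch shown above.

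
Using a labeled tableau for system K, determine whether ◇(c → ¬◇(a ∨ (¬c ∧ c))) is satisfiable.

1. ◇(c → ¬◇(a ∨ (¬c ∧ c))), 0
2. c → ¬◇(a ∨ (¬c ∧ c)), 1
3. ¬◇(a ∨ (¬c ∧ c)), 1
Accessibility: 0R1

Yes, satisfiable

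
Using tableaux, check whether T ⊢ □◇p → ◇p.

Tableau for the negation ¬(□◇p → ◇p):
1. ¬(□◇p → ◇p), u
2. □◇p, u   [¬→-rule on 1]
3. ¬◇p, u   [¬→-rule on 1]
4. ◇p, u   [□-rule on 2 via uRu]
5. ¬p, u   [¬◇-rule on 3 via uRu]
6. p, v   [◇-rule on 4: fresh world v, uRv]
7. ◇p, v   [□-rule on 2 via uRv]
8. ¬p, v   [¬◇-rule on 3 via uRv]
Accessibility: uRu, uRv, vRv
Branch closes: p and ¬p both at v.
All branches of the negation close; one closing branch shown above.

Valid in T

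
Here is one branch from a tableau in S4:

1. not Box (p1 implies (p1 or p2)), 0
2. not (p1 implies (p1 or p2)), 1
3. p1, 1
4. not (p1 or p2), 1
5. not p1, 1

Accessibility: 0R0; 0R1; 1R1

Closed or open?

Both p1 and not p1 appear at 1.

Closed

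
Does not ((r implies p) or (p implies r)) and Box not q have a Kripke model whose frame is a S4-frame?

Unsatisfiable

1. not ((r implies p) or (p implies r)) and Box not q, u
2. not ((r implies p) or (p implies r)), u
3. Box not q, u
4. not (r implies p), u
5. not (p implies r), u
6. r, u
7. not p, u
8. p, u
9. not r, u
Accessibility: uRu
Branch closes: p and not p both at u.
(One branch shown.) All branches close.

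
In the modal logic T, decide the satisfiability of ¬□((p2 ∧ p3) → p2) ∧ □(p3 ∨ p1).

1. ¬□((p2 ∧ p3) → p2) ∧ □(p3 ∨ p1), w0
2. ¬□((p2 ∧ p3) → p2), w0   [∧-rule on 1]
3. □(p3 ∨ p1), w0   [∧-rule on 1]
4. p3 ∨ p1, w0   [□-rule on 3 via w0Rw0]
5. p1, w0   [∨-rule on 4 (branches; this branch)]
6. ¬((p2 ∧ p3) → p2), w1   [¬□-rule on 2: fresh world w1, w0Rw1]
7. p2 ∧ p3, w1   [¬→-rule on 6]
8. ¬p2, w1   [¬→-rule on 6]
9. p2, w1   [∧-rule on 7]
10. p3, w1   [∧-rule on 7]
Accessibility: w0Rw0, w0Rw1, w1Rw1
Branch closes: p2 and ¬p2 both at w1.
(One branch shown.) All branches close.

No, unsatisfiable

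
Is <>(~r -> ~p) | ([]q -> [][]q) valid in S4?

Tableau for the negation ~(<>(~r -> ~p) | ([]q -> [][]q)):
1. ~(<>(~r -> ~p) | ([]q -> [][]q)), u
2. ~<>(~r -> ~p), u
3. ~([]q -> [][]q), u
4. []q, u
5. ~[][]q, u
6. ~(~r -> ~p), u
7. ~r, u
8. p, u
9. q, u
10. ~[]q, v
11. ~(~r -> ~p), v
12. ~r, v
13. p, v
14. q, v
15. ~q, w
16. ~(~r -> ~p), w
17. ~r, w
18. p, w
19. q, w
Accessibility: uRu, uRv, uRw, vRv, vRw, wRw
Branch closes: q and ~q both at w.
All branches of the negation close; one closing branch shown above.

Yes, valid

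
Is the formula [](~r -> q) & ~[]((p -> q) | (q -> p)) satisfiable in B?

1. [](~r -> q) & ~[]((p -> q) | (q -> p)), 0
2. [](~r -> q), 0
3. ~[]((p -> q) | (q -> p)), 0
4. ~r -> q, 0
5. q, 0
6. ~((p -> q) | (q -> p)), 1
7. ~(p -> q), 1
8. ~(q -> p), 1
9. p, 1
10. ~q, 1
11. q, 1
12. ~p, 1
Accessibility: 0R0, 0R1, 1R0, 1R1
Branch closes: q and ~q both at 1.
Every branch closes; the branch above is one of them.

Unsatisfiable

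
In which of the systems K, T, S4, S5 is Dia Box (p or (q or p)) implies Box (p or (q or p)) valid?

S5

S4-tableau for the negation not (Dia Box (p or (q or p)) implies Box (p or (q or p))):
1. not (Dia Box (p or (q or p)) implies Box (p or (q or p))), w0
2. Dia Box (p or (q or p)), w0
3. not Box (p or (q or p)), w0
4. Box (p or (q or p)), w1
5. p or (q or p), w1
6. q or p, w1
7. p, w1
8. not (p or (q or p)), w2
9. not p, w2
10. not (q or p), w2
11. not q, w2
Accessibility: w0Rw0, w0Rw1, w0Rw2, w1Rw1, w2Rw2
Complete open branch: countermodel on an S4-frame, so not valid in S4, nor in K, T (the same frame is also a K-frame and a T-frame).
S5-tableau for the negation not (Dia Box (p or (q or p)) implies Box (p or (q or p))):
1. not (Dia Box (p or (q or p)) implies Box (p or (q or p))), w0
2. Dia Box (p or (q or p)), w0
3. not Box (p or (q or p)), w0
4. Box (p or (q or p)), w1
5. p or (q or p), w0
6. p or (q or p), w1
7. q or p, w0
8. q or p, w1
9. p, w0
10. p, w1
11. not (p or (q or p)), w2
12. not p, w2
13. not (q or p), w2
14. not q, w2
15. p or (q or p), w2
16. q or p, w2
17. p, w2
Accessibility: w0Rw0, w0Rw1, w0Rw2, w1Rw0, w1Rw1, w1Rw2, w2Rw0, w2Rw1, w2Rw2
Branch closes: p and not p both at w2.
Every branch closes (one shown): valid in S5.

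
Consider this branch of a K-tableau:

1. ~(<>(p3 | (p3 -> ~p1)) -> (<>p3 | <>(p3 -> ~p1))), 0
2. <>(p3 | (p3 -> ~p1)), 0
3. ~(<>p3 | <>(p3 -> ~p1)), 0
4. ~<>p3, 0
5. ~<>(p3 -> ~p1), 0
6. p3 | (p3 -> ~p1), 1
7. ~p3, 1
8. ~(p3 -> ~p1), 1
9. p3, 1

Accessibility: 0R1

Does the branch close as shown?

Both p3 and ~p3 appear at 1.

Yes, closed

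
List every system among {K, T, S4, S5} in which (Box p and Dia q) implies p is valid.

K-tableau for the negation not ((Box p and Dia q) implies p):
1. not ((Box p and Dia q) implies p), u
2. Box p and Dia q, u
3. not p, u
4. Box p, u
5. Dia q, u
6. q, v
7. p, v
Accessibility: uRv
Complete open branch: countermodel on a K-frame, so not valid in K.
T-tableau for the negation not ((Box p and Dia q) implies p):
1. not ((Box p and Dia q) implies p), u
2. Box p and Dia q, u
3. not p, u
4. Box p, u
5. Dia q, u
6. p, u
Accessibility: uRu
Branch closes: p and not p both at u.
Every branch closes (one shown): valid in T, hence also in S4, S5 (every theorem of T is a theorem of S4 and S5).

T, S4, S5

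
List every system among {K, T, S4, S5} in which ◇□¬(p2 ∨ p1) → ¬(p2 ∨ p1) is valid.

S4-tableau for the negation ¬(◇□¬(p2 ∨ p1) → ¬(p2 ∨ p1)):
1. ¬(◇□¬(p2 ∨ p1) → ¬(p2 ∨ p1)), u
2. ◇□¬(p2 ∨ p1), u   [¬→-rule on 1]
3. p2 ∨ p1, u   [¬→-rule on 1]
4. p1, u   [∨-rule on 3 (branches; this branch)]
5. □¬(p2 ∨ p1), v   [◇-rule on 2: fresh world v, uRv]
6. ¬(p2 ∨ p1), v   [□-rule on 5 via vRv]
7. ¬p2, v   [¬∨-rule on 6]
8. ¬p1, v   [¬∨-rule on 6]
Accessibility: uRu, uRv, vRv
Complete open branch: countermodel on an S4-frame, so not valid in S4, nor in K, T (the same frame is also a K-frame and a T-frame).
S5-tableau for the negation ¬(◇□¬(p2 ∨ p1) → ¬(p2 ∨ p1)):
1. ¬(◇□¬(p2 ∨ p1) → ¬(p2 ∨ p1)), u
2. ◇□¬(p2 ∨ p1), u   [¬→-rule on 1]
3. p2 ∨ p1, u   [¬→-rule on 1]
4. p1, u   [∨-rule on 3 (branches; this branch)]
5. □¬(p2 ∨ p1), v   [◇-rule on 2: fresh world v, uRv]
6. ¬(p2 ∨ p1), u   [□-rule on 5 via vRu]
7. ¬p2, u   [¬∨-rule on 6]
8. ¬p1, u   [¬∨-rule on 6]
Accessibility: uRu, uRv, vRu, vRv
Branch closes: p1 and ¬p1 both at u.
Every branch closes (one shown): valid in S5.

S5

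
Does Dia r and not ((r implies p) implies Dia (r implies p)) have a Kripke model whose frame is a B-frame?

1. Dia r and not ((r implies p) implies Dia (r implies p)), 0
2. Dia r, 0   [and-rule on 1]
3. not ((r implies p) implies Dia (r implies p)), 0   [and-rule on 1]
4. r implies p, 0   [neg-implies-rule on 3]
5. not Dia (r implies p), 0   [neg-implies-rule on 3]
6. not (r implies p), 0   [neg-Dia-rule on 5 via 0R0]
7. r, 0   [neg-implies-rule on 6]
8. not p, 0   [neg-implies-rule on 6]
9. p, 0   [implies-rule on 4 (branches; this branch)]
Accessibility: 0R0
Branch closes: p and not p both at 0.
(One branch shown.) All branches close.

No, unsatisfiable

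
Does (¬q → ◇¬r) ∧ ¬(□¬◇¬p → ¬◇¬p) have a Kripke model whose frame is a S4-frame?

No, unsatisfiable

1. (¬q → ◇¬r) ∧ ¬(□¬◇¬p → ¬◇¬p), u
2. ¬q → ◇¬r, u
3. ¬(□¬◇¬p → ¬◇¬p), u
4. □¬◇¬p, u
5. ◇¬p, u
6. ¬◇¬p, u
7. p, u
8. ◇¬r, u
9. ¬p, v
10. ¬◇¬p, v
11. p, v
Accessibility: uRu, uRv, vRv
Branch closes: p and ¬p both at v.
All branches of the tableau close; one closing branch shown above.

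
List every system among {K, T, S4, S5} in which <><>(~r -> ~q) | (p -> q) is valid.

T-tableau for the negation ~(<><>(~r -> ~q) | (p -> q)):
1. ~(<><>(~r -> ~q) | (p -> q)), w0
2. ~<><>(~r -> ~q), w0
3. ~(p -> q), w0
4. p, w0
5. ~q, w0
6. ~<>(~r -> ~q), w0
7. ~(~r -> ~q), w0
8. ~r, w0
9. q, w0
Accessibility: w0Rw0
Branch closes: q and ~q both at w0.
Every branch closes (one shown): valid in T, hence also in S4, S5 (every theorem of T is a theorem of S4 and S5).
K-tableau for the negation ~(<><>(~r -> ~q) | (p -> q)):
1. ~(<><>(~r -> ~q) | (p -> q)), w0
2. ~<><>(~r -> ~q), w0
3. ~(p -> q), w0
4. p, w0
5. ~q, w0
Complete open branch: countermodel on a K-frame, so not valid in K.

T, S4, S5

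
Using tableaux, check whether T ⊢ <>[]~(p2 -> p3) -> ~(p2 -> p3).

Tableau for the negation ~(<>[]~(p2 -> p3) -> ~(p2 -> p3)):
1. ~(<>[]~(p2 -> p3) -> ~(p2 -> p3)), w0
2. <>[]~(p2 -> p3), w0   [~->-rule on 1]
3. p2 -> p3, w0   [~->-rule on 1]
4. p3, w0   [->-rule on 3 (branches; this branch)]
5. []~(p2 -> p3), w1   [<>-rule on 2: fresh world w1, w0Rw1]
6. ~(p2 -> p3), w1   [[]-rule on 5 via w1Rw1]
7. p2, w1   [~->-rule on 6]
8. ~p3, w1   [~->-rule on 6]
Accessibility: w0Rw0, w0Rw1, w1Rw1
The negation has an open branch (countermodel exists).

Invalid (countermodel exists)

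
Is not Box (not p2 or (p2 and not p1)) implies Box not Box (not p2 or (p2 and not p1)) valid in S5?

Tableau for the negation not (not Box (not p2 or (p2 and not p1)) implies Box not Box (not p2 or (p2 and not p1))):
1. not (not Box (not p2 or (p2 and not p1)) implies Box not Box (not p2 or (p2 and not p1))), w0
2. not Box (not p2 or (p2 and not p1)), w0
3. not Box not Box (not p2 or (p2 and not p1)), w0
4. not (not p2 or (p2 and not p1)), w1
5. p2, w1
6. not (p2 and not p1), w1
7. p1, w1
8. Box (not p2 or (p2 and not p1)), w2
9. not p2 or (p2 and not p1), w0
10. not p2 or (p2 and not p1), w1
11. not p2 or (p2 and not p1), w2
12. p2 and not p1, w0
13. p2, w0
14. not p1, w0
15. p2 and not p1, w1
16. not p1, w1
Accessibility: w0Rw0, w0Rw1, w0Rw2, w1Rw0, w1Rw1, w1Rw2, w2Rw0, w2Rw1, w2Rw2
Branch closes: p1 and not p1 both at w1.
All branches of the negation close; one closing branch shown above.

Valid in S5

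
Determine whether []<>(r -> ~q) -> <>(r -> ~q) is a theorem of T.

Tableau for the negation ~([]<>(r -> ~q) -> <>(r -> ~q)):
1. ~([]<>(r -> ~q) -> <>(r -> ~q)), w0
2. []<>(r -> ~q), w0
3. ~<>(r -> ~q), w0
4. <>(r -> ~q), w0
5. ~(r -> ~q), w0
6. r, w0
7. q, w0
8. r -> ~q, w1
9. <>(r -> ~q), w1
10. ~(r -> ~q), w1
11. r, w1
12. q, w1
13. ~q, w1
Accessibility: w0Rw0, w0Rw1, w1Rw1
Branch closes: q and ~q both at w1.
Every branch of the negation's tableau closes; the branch above is one of them.

Yes, valid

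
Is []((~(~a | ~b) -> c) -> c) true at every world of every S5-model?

Invalid (countermodel exists)

Tableau for the negation ~[]((~(~a | ~b) -> c) -> c):
1. ~[]((~(~a | ~b) -> c) -> c), u
2. ~((~(~a | ~b) -> c) -> c), v   [~[]-rule on 1: fresh world v, uRv]
3. ~(~a | ~b) -> c, v   [~->-rule on 2]
4. ~c, v   [~->-rule on 2]
5. ~a | ~b, v   [->-rule on 3 (branches; this branch)]
6. ~b, v   [|-rule on 5 (branches; this branch)]
Accessibility: uRu, uRv, vRu, vRv
The negation has an open branch (countermodel exists).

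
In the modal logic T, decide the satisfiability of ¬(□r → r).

1. ¬(□r → r), w0
2. □r, w0
3. ¬r, w0
4. r, w0
Accessibility: w0Rw0
Branch closes: r and ¬r both at w0.
Every branch closes; the branch above is one of them.

Unsatisfiable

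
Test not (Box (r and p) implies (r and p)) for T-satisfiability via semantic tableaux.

1. not (Box (r and p) implies (r and p)), u
2. Box (r and p), u   [neg-implies-rule on 1]
3. not (r and p), u   [neg-implies-rule on 1]
4. r and p, u   [Box-rule on 2 via uRu]
5. r, u   [and-rule on 4]
6. p, u   [and-rule on 4]
7. not p, u   [neg-and-rule on 3 (branches; this branch)]
Accessibility: uRu
Branch closes: p and not p both at u.
All branches of the tableau close; one closing branch shown above.

Unsatisfiable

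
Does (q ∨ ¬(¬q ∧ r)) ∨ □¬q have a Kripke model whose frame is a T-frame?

1. (q ∨ ¬(¬q ∧ r)) ∨ □¬q, w0
2. □¬q, w0
3. ¬q, w0
Accessibility: w0Rw0

Satisfiable (open branch found)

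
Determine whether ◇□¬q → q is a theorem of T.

No, not valid

Tableau for the negation ¬(◇□¬q → q):
1. ¬(◇□¬q → q), 0
2. ◇□¬q, 0
3. ¬q, 0
4. □¬q, 1
5. ¬q, 1
Accessibility: 0R0, 0R1, 1R1
The negation has an open branch (countermodel exists).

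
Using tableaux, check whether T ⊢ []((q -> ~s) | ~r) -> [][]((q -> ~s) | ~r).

Tableau for the negation ~([]((q -> ~s) | ~r) -> [][]((q -> ~s) | ~r)):
1. ~([]((q -> ~s) | ~r) -> [][]((q -> ~s) | ~r)), u
2. []((q -> ~s) | ~r), u   [~->-rule on 1]
3. ~[][]((q -> ~s) | ~r), u   [~->-rule on 1]
4. (q -> ~s) | ~r, u   [[]-rule on 2 via uRu]
5. ~r, u   [|-rule on 4 (branches; this branch)]
6. ~[]((q -> ~s) | ~r), v   [~[]-rule on 3: fresh world v, uRv]
7. (q -> ~s) | ~r, v   [[]-rule on 2 via uRv]
8. ~r, v   [|-rule on 7 (branches; this branch)]
9. ~((q -> ~s) | ~r), w   [~[]-rule on 6: fresh world w, vRw]
10. ~(q -> ~s), w   [~|-rule on 9]
11. r, w   [~|-rule on 9]
12. q, w   [~->-rule on 10]
13. s, w   [~->-rule on 10]
Accessibility: uRu, uRv, vRv, vRw, wRw
The negation has an open branch (countermodel exists).

Not valid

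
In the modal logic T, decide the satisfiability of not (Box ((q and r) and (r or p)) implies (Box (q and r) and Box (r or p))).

Unsatisfiable (every branch closes)

1. not (Box ((q and r) and (r or p)) implies (Box (q and r) and Box (r or p))), 0
2. Box ((q and r) and (r or p)), 0
3. not (Box (q and r) and Box (r or p)), 0
4. (q and r) and (r or p), 0
5. q and r, 0
6. r or p, 0
7. q, 0
8. r, 0
9. not Box (r or p), 0
10. p, 0
11. not (r or p), 1
12. not r, 1
13. not p, 1
14. (q and r) and (r or p), 1
15. q and r, 1
16. r or p, 1
17. q, 1
18. r, 1
Accessibility: 0R0, 0R1, 1R1
Branch closes: r and not r both at 1.
Every branch closes; the branch above is one of them.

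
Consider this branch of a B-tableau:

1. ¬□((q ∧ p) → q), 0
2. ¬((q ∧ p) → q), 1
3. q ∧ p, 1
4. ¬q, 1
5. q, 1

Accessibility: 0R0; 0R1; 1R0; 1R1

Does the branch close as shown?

Both q and ¬q appear at 1.

Yes, closed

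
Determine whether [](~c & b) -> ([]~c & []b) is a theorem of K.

Yes, valid

Tableau for the negation ~([](~c & b) -> ([]~c & []b)):
1. ~([](~c & b) -> ([]~c & []b)), w0
2. [](~c & b), w0   [~->-rule on 1]
3. ~([]~c & []b), w0   [~->-rule on 1]
4. ~[]b, w0   [~&-rule on 3 (branches; this branch)]
5. ~b, w1   [~[]-rule on 4: fresh world w1, w0Rw1]
6. ~c & b, w1   [[]-rule on 2 via w0Rw1]
7. ~c, w1   [&-rule on 6]
8. b, w1   [&-rule on 6]
Accessibility: w0Rw1
Branch closes: b and ~b both at w1.
All branches of the negation close; one closing branch shown above.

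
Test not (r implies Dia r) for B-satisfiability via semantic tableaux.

Unsatisfiable

1. not (r implies Dia r), 0
2. r, 0   [neg-implies-rule on 1]
3. not Dia r, 0   [neg-implies-rule on 1]
4. not r, 0   [neg-Dia-rule on 3 via 0R0]
Accessibility: 0R0
Branch closes: r and not r both at 0.
Every branch closes; the branch above is one of them.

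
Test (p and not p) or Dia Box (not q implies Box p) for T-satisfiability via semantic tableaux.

1. (p and not p) or Dia Box (not q implies Box p), w0
2. Dia Box (not q implies Box p), w0   [or-rule on 1 (branches; this branch)]
3. Box (not q implies Box p), w1   [Dia-rule on 2: fresh world w1, w0Rw1]
4. not q implies Box p, w1   [Box-rule on 3 via w1Rw1]
5. Box p, w1   [implies-rule on 4 (branches; this branch)]
6. p, w1   [Box-rule on 5 via w1Rw1]
Accessibility: w0Rw0, w0Rw1, w1Rw1

Satisfiable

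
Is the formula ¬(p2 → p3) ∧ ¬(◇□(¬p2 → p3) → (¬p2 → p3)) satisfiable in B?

1. ¬(p2 → p3) ∧ ¬(◇□(¬p2 → p3) → (¬p2 → p3)), u
2. ¬(p2 → p3), u
3. ¬(◇□(¬p2 → p3) → (¬p2 → p3)), u
4. p2, u
5. ¬p3, u
6. ◇□(¬p2 → p3), u
7. ¬(¬p2 → p3), u
8. ¬p2, u
Accessibility: uRu
Branch closes: p2 and ¬p2 both at u.
(One branch shown.) All branches close.

Unsatisfiable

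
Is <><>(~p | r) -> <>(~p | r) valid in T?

Tableau for the negation ~(<><>(~p | r) -> <>(~p | r)):
1. ~(<><>(~p | r) -> <>(~p | r)), w0
2. <><>(~p | r), w0
3. ~<>(~p | r), w0
4. ~(~p | r), w0
5. p, w0
6. ~r, w0
7. <>(~p | r), w1
8. ~(~p | r), w1
9. p, w1
10. ~r, w1
11. ~p | r, w2
12. r, w2
Accessibility: w0Rw0, w0Rw1, w1Rw1, w1Rw2, w2Rw2
The negation has an open branch (countermodel exists).

Invalid (countermodel exists)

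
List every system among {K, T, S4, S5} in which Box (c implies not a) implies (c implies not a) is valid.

K-tableau for the negation not (Box (c implies not a) implies (c implies not a)):
1. not (Box (c implies not a) implies (c implies not a)), w0
2. Box (c implies not a), w0   [neg-implies-rule on 1]
3. not (c implies not a), w0   [neg-implies-rule on 1]
4. c, w0   [neg-implies-rule on 3]
5. a, w0   [neg-implies-rule on 3]
Complete open branch: countermodel on a K-frame, so not valid in K.
T-tableau for the negation not (Box (c implies not a) implies (c implies not a)):
1. not (Box (c implies not a) implies (c implies not a)), w0
2. Box (c implies not a), w0   [neg-implies-rule on 1]
3. not (c implies not a), w0   [neg-implies-rule on 1]
4. c, w0   [neg-implies-rule on 3]
5. a, w0   [neg-implies-rule on 3]
6. c implies not a, w0   [Box-rule on 2 via w0Rw0]
7. not a, w0   [implies-rule on 6 (branches; this branch)]
Accessibility: w0Rw0
Branch closes: a and not a both at w0.
Every branch closes (one shown): valid in T, hence also in S4, S5 (every theorem of T is a theorem of S4 and S5).

T, S4, S5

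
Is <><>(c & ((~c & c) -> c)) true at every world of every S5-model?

Tableau for the negation ~<><>(c & ((~c & c) -> c)):
1. ~<><>(c & ((~c & c) -> c)), u
2. ~<>(c & ((~c & c) -> c)), u
3. ~(c & ((~c & c) -> c)), u
4. ~c, u
Accessibility: uRu
The negation has an open branch (countermodel exists).

Invalid (countermodel exists)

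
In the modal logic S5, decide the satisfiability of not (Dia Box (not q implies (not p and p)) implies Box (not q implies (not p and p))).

Unsatisfiable (every branch closes)

1. not (Dia Box (not q implies (not p and p)) implies Box (not q implies (not p and p))), u
2. Dia Box (not q implies (not p and p)), u   [neg-implies-rule on 1]
3. not Box (not q implies (not p and p)), u   [neg-implies-rule on 1]
4. Box (not q implies (not p and p)), v   [Dia-rule on 2: fresh world v, uRv]
5. not q implies (not p and p), u   [Box-rule on 4 via vRu]
6. not q implies (not p and p), v   [Box-rule on 4 via vRv]
7. q, u   [implies-rule on 5 (branches; this branch)]
8. q, v   [implies-rule on 6 (branches; this branch)]
9. not (not q implies (not p and p)), w   [neg-Box-rule on 3: fresh world w, uRw]
10. not q, w   [neg-implies-rule on 9]
11. not (not p and p), w   [neg-implies-rule on 9]
12. not q implies (not p and p), w   [Box-rule on 4 via vRw]
13. not p, w   [neg-and-rule on 11 (branches; this branch)]
14. not p and p, w   [implies-rule on 12 (branches; this branch)]
15. p, w   [and-rule on 14]
Accessibility: uRu, uRv, uRw, vRu, vRv, vRw, wRu, wRv, wRw
Branch closes: p and not p both at w.
Every branch closes; the branch above is one of them.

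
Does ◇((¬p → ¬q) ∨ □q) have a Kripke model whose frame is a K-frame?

Satisfiable (open branch found)

1. ◇((¬p → ¬q) ∨ □q), w0
2. (¬p → ¬q) ∨ □q, w1
3. □q, w1
Accessibility: w0Rw1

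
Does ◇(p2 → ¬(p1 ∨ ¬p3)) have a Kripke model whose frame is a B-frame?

1. ◇(p2 → ¬(p1 ∨ ¬p3)), u
2. p2 → ¬(p1 ∨ ¬p3), v
3. ¬(p1 ∨ ¬p3), v
4. ¬p1, v
5. p3, v
Accessibility: uRu, uRv, vRu, vRv

Yes, satisfiable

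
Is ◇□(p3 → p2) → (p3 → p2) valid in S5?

Yes, valid

Tableau for the negation ¬(◇□(p3 → p2) → (p3 → p2)):
1. ¬(◇□(p3 → p2) → (p3 → p2)), w0
2. ◇□(p3 → p2), w0
3. ¬(p3 → p2), w0
4. p3, w0
5. ¬p2, w0
6. □(p3 → p2), w1
7. p3 → p2, w0
8. p3 → p2, w1
9. p2, w0
Accessibility: w0Rw0, w0Rw1, w1Rw0, w1Rw1
Branch closes: p2 and ¬p2 both at w0.
All branches of the negation close; one closing branch shown above.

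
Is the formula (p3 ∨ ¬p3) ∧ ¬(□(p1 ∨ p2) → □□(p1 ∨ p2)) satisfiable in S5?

Unsatisfiable

1. (p3 ∨ ¬p3) ∧ ¬(□(p1 ∨ p2) → □□(p1 ∨ p2)), w0
2. p3 ∨ ¬p3, w0   [∧-rule on 1]
3. ¬(□(p1 ∨ p2) → □□(p1 ∨ p2)), w0   [∧-rule on 1]
4. □(p1 ∨ p2), w0   [¬→-rule on 3]
5. ¬□□(p1 ∨ p2), w0   [¬→-rule on 3]
6. p1 ∨ p2, w0   [□-rule on 4 via w0Rw0]
7. ¬p3, w0   [∨-rule on 2 (branches; this branch)]
8. p2, w0   [∨-rule on 6 (branches; this branch)]
9. ¬□(p1 ∨ p2), w1   [¬□-rule on 5: fresh world w1, w0Rw1]
10. p1 ∨ p2, w1   [□-rule on 4 via w0Rw1]
11. p2, w1   [∨-rule on 10 (branches; this branch)]
12. ¬(p1 ∨ p2), w2   [¬□-rule on 9: fresh world w2, w1Rw2]
13. ¬p1, w2   [¬∨-rule on 12]
14. ¬p2, w2   [¬∨-rule on 12]
15. p1 ∨ p2, w2   [□-rule on 4 via w0Rw2]
16. p2, w2   [∨-rule on 15 (branches; this branch)]
Accessibility: w0Rw0, w0Rw1, w0Rw2, w1Rw0, w1Rw1, w1Rw2, w2Rw0, w2Rw1, w2Rw2
Branch closes: p2 and ¬p2 both at w2.
(One branch shown.) All branches close.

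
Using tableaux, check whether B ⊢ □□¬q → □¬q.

Yes, valid

Tableau for the negation ¬(□□¬q → □¬q):
1. ¬(□□¬q → □¬q), w0
2. □□¬q, w0   [¬→-rule on 1]
3. ¬□¬q, w0   [¬→-rule on 1]
4. □¬q, w0   [□-rule on 2 via w0Rw0]
5. ¬q, w0   [□-rule on 4 via w0Rw0]
6. q, w1   [¬□-rule on 3: fresh world w1, w0Rw1]
7. □¬q, w1   [□-rule on 2 via w0Rw1]
8. ¬q, w1   [□-rule on 4 via w0Rw1]
Accessibility: w0Rw0, w0Rw1, w1Rw0, w1Rw1
Branch closes: q and ¬q both at w1.
Every branch of the negation's tableau closes; the branch above is one of them.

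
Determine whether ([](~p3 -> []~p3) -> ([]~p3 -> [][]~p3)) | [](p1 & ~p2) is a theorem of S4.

Valid in S4

Tableau for the negation ~(([](~p3 -> []~p3) -> ([]~p3 -> [][]~p3)) | [](p1 & ~p2)):
1. ~(([](~p3 -> []~p3) -> ([]~p3 -> [][]~p3)) | [](p1 & ~p2)), u
2. ~([](~p3 -> []~p3) -> ([]~p3 -> [][]~p3)), u   [~|-rule on 1]
3. ~[](p1 & ~p2), u   [~|-rule on 1]
4. [](~p3 -> []~p3), u   [~->-rule on 2]
5. ~([]~p3 -> [][]~p3), u   [~->-rule on 2]
6. []~p3, u   [~->-rule on 5]
7. ~[][]~p3, u   [~->-rule on 5]
8. ~p3 -> []~p3, u   [[]-rule on 4 via uRu]
9. ~p3, u   [[]-rule on 6 via uRu]
10. ~(p1 & ~p2), v   [~[]-rule on 3: fresh world v, uRv]
11. ~p3 -> []~p3, v   [[]-rule on 4 via uRv]
12. ~p3, v   [[]-rule on 6 via uRv]
13. p2, v   [~&-rule on 10 (branches; this branch)]
14. []~p3, v   [->-rule on 11 (branches; this branch)]
15. ~[]~p3, w   [~[]-rule on 7: fresh world w, uRw]
16. ~p3 -> []~p3, w   [[]-rule on 4 via uRw]
17. ~p3, w   [[]-rule on 6 via uRw]
18. []~p3, w   [->-rule on 16 (branches; this branch)]
19. p3, x   [~[]-rule on 15: fresh world x, wRx]
20. ~p3 -> []~p3, x   [[]-rule on 4 via uRx]
21. ~p3, x   [[]-rule on 6 via uRx]
Accessibility: uRu, uRv, uRw, uRx, vRv, wRw, wRx, xRx
Branch closes: p3 and ~p3 both at x.
Every branch of the negation's tableau closes; the branch above is one of them.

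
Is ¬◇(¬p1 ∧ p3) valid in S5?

No, not valid

Tableau for the negation ◇(¬p1 ∧ p3):
1. ◇(¬p1 ∧ p3), u
2. ¬p1 ∧ p3, v   [◇-rule on 1: fresh world v, uRv]
3. ¬p1, v   [∧-rule on 2]
4. p3, v   [∧-rule on 2]
Accessibility: uRu, uRv, vRu, vRv
The negation has an open branch (countermodel exists).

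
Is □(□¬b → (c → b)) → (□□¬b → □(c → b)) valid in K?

Valid

Tableau for the negation ¬(□(□¬b → (c → b)) → (□□¬b → □(c → b))):
1. ¬(□(□¬b → (c → b)) → (□□¬b → □(c → b))), u
2. □(□¬b → (c → b)), u
3. ¬(□□¬b → □(c → b)), u
4. □□¬b, u
5. ¬□(c → b), u
6. ¬(c → b), v
7. c, v
8. ¬b, v
9. □¬b → (c → b), v
10. □¬b, v
11. ¬□¬b, v
12. b, w
13. ¬b, w
Accessibility: uRv, vRw
Branch closes: b and ¬b both at w.
Every branch of the negation's tableau closes; the branch above is one of them.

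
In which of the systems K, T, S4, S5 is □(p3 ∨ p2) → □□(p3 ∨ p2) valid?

S4, S5

T-tableau for the negation ¬(□(p3 ∨ p2) → □□(p3 ∨ p2)):
1. ¬(□(p3 ∨ p2) → □□(p3 ∨ p2)), u
2. □(p3 ∨ p2), u   [¬→-rule on 1]
3. ¬□□(p3 ∨ p2), u   [¬→-rule on 1]
4. p3 ∨ p2, u   [□-rule on 2 via uRu]
5. p2, u   [∨-rule on 4 (branches; this branch)]
6. ¬□(p3 ∨ p2), v   [¬□-rule on 3: fresh world v, uRv]
7. p3 ∨ p2, v   [□-rule on 2 via uRv]
8. p2, v   [∨-rule on 7 (branches; this branch)]
9. ¬(p3 ∨ p2), w   [¬□-rule on 6: fresh world w, vRw]
10. ¬p3, w   [¬∨-rule on 9]
11. ¬p2, w   [¬∨-rule on 9]
Accessibility: uRu, uRv, vRv, vRw, wRw
Complete open branch: countermodel on a T-frame, so not valid in T, nor in K (the same frame is also a K-frame).
S4-tableau for the negation ¬(□(p3 ∨ p2) → □□(p3 ∨ p2)):
1. ¬(□(p3 ∨ p2) → □□(p3 ∨ p2)), u
2. □(p3 ∨ p2), u   [¬→-rule on 1]
3. ¬□□(p3 ∨ p2), u   [¬→-rule on 1]
4. p3 ∨ p2, u   [□-rule on 2 via uRu]
5. p2, u   [∨-rule on 4 (branches; this branch)]
6. ¬□(p3 ∨ p2), v   [¬□-rule on 3: fresh world v, uRv]
7. p3 ∨ p2, v   [□-rule on 2 via uRv]
8. p2, v   [∨-rule on 7 (branches; this branch)]
9. ¬(p3 ∨ p2), w   [¬□-rule on 6: fresh world w, vRw]
10. ¬p3, w   [¬∨-rule on 9]
11. ¬p2, w   [¬∨-rule on 9]
12. p3 ∨ p2, w   [□-rule on 2 via uRw]
13. p2, w   [∨-rule on 12 (branches; this branch)]
Accessibility: uRu, uRv, uRw, vRv, vRw, wRw
Branch closes: p2 and ¬p2 both at w.
Every branch closes (one shown): valid in S4, hence also in S5 (every theorem of S4 is a theorem of S5).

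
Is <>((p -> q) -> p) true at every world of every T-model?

Not valid

Tableau for the negation ~<>((p -> q) -> p):
1. ~<>((p -> q) -> p), u
2. ~((p -> q) -> p), u
3. p -> q, u
4. ~p, u
5. q, u
Accessibility: uRu
The negation has an open branch (countermodel exists).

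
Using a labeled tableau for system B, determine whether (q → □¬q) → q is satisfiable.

Satisfiable (open branch found)

1. (q → □¬q) → q, w0
2. q, w0
Accessibility: w0Rw0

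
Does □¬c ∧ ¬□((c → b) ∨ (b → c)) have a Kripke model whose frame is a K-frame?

1. □¬c ∧ ¬□((c → b) ∨ (b → c)), u
2. □¬c, u
3. ¬□((c → b) ∨ (b → c)), u
4. ¬((c → b) ∨ (b → c)), v
5. ¬(c → b), v
6. ¬(b → c), v
7. c, v
8. ¬b, v
9. b, v
10. ¬c, v
Accessibility: uRv
Branch closes: b and ¬b both at v.
Every branch closes; the branch above is one of them.

Unsatisfiable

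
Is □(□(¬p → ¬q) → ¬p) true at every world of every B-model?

Not valid

Tableau for the negation ¬□(□(¬p → ¬q) → ¬p):
1. ¬□(□(¬p → ¬q) → ¬p), w0
2. ¬(□(¬p → ¬q) → ¬p), w1   [¬□-rule on 1: fresh world w1, w0Rw1]
3. □(¬p → ¬q), w1   [¬→-rule on 2]
4. p, w1   [¬→-rule on 2]
5. ¬p → ¬q, w0   [□-rule on 3 via w1Rw0]
6. ¬p → ¬q, w1   [□-rule on 3 via w1Rw1]
7. ¬q, w0   [→-rule on 5 (branches; this branch)]
8. ¬q, w1   [→-rule on 6 (branches; this branch)]
Accessibility: w0Rw0, w0Rw1, w1Rw0, w1Rw1
The negation has an open branch (countermodel exists).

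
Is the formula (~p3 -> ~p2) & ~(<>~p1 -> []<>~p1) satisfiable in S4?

Satisfiable (open branch found)

1. (~p3 -> ~p2) & ~(<>~p1 -> []<>~p1), u
2. ~p3 -> ~p2, u
3. ~(<>~p1 -> []<>~p1), u
4. <>~p1, u
5. ~[]<>~p1, u
6. ~p2, u
7. ~p1, v
8. ~<>~p1, w
9. p1, w
Accessibility: uRu, uRv, uRw, vRv, wRw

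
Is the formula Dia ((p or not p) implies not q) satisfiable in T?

Satisfiable

1. Dia ((p or not p) implies not q), u
2. (p or not p) implies not q, v
3. not q, v
Accessibility: uRu, uRv, vRv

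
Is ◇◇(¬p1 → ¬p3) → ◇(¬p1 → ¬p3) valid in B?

Tableau for the negation ¬(◇◇(¬p1 → ¬p3) → ◇(¬p1 → ¬p3)):
1. ¬(◇◇(¬p1 → ¬p3) → ◇(¬p1 → ¬p3)), u
2. ◇◇(¬p1 → ¬p3), u   [¬→-rule on 1]
3. ¬◇(¬p1 → ¬p3), u   [¬→-rule on 1]
4. ¬(¬p1 → ¬p3), u   [¬◇-rule on 3 via uRu]
5. ¬p1, u   [¬→-rule on 4]
6. p3, u   [¬→-rule on 4]
7. ◇(¬p1 → ¬p3), v   [◇-rule on 2: fresh world v, uRv]
8. ¬(¬p1 → ¬p3), v   [¬◇-rule on 3 via uRv]
9. ¬p1, v   [¬→-rule on 8]
10. p3, v   [¬→-rule on 8]
11. ¬p1 → ¬p3, w   [◇-rule on 7: fresh world w, vRw]
12. ¬p3, w   [→-rule on 11 (branches; this branch)]
Accessibility: uRu, uRv, vRu, vRv, vRw, wRv, wRw
The negation has an open branch (countermodel exists).

Invalid (countermodel exists)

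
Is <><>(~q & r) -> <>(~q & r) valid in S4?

Tableau for the negation ~(<><>(~q & r) -> <>(~q & r)):
1. ~(<><>(~q & r) -> <>(~q & r)), u
2. <><>(~q & r), u   [~->-rule on 1]
3. ~<>(~q & r), u   [~->-rule on 1]
4. ~(~q & r), u   [~<>-rule on 3 via uRu]
5. ~r, u   [~&-rule on 4 (branches; this branch)]
6. <>(~q & r), v   [<>-rule on 2: fresh world v, uRv]
7. ~(~q & r), v   [~<>-rule on 3 via uRv]
8. ~r, v   [~&-rule on 7 (branches; this branch)]
9. ~q & r, w   [<>-rule on 6: fresh world w, vRw]
10. ~q, w   [&-rule on 9]
11. r, w   [&-rule on 9]
12. ~(~q & r), w   [~<>-rule on 3 via uRw]
13. ~r, w   [~&-rule on 12 (branches; this branch)]
Accessibility: uRu, uRv, uRw, vRv, vRw, wRw
Branch closes: r and ~r both at w.
All branches of the negation close; one closing branch shown above.

Valid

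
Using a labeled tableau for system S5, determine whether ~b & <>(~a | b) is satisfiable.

Yes, satisfiable

1. ~b & <>(~a | b), 0
2. ~b, 0   [&-rule on 1]
3. <>(~a | b), 0   [&-rule on 1]
4. ~a | b, 1   [<>-rule on 3: fresh world 1, 0R1]
5. b, 1   [|-rule on 4 (branches; this branch)]
Accessibility: 0R0, 0R1, 1R0, 1R1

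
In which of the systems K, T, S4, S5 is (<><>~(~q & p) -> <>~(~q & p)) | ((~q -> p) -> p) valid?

K-tableau for the negation ~((<><>~(~q & p) -> <>~(~q & p)) | ((~q -> p) -> p)):
1. ~((<><>~(~q & p) -> <>~(~q & p)) | ((~q -> p) -> p)), w0
2. ~(<><>~(~q & p) -> <>~(~q & p)), w0   [~|-rule on 1]
3. ~((~q -> p) -> p), w0   [~|-rule on 1]
4. <><>~(~q & p), w0   [~->-rule on 2]
5. ~<>~(~q & p), w0   [~->-rule on 2]
6. ~q -> p, w0   [~->-rule on 3]
7. ~p, w0   [~->-rule on 3]
8. q, w0   [->-rule on 6 (branches; this branch)]
9. <>~(~q & p), w1   [<>-rule on 4: fresh world w1, w0Rw1]
10. ~q & p, w1   [~<>-rule on 5 via w0Rw1]
11. ~q, w1   [&-rule on 10]
12. p, w1   [&-rule on 10]
13. ~(~q & p), w2   [<>-rule on 9: fresh world w2, w1Rw2]
14. ~p, w2   [~&-rule on 13 (branches; this branch)]
Accessibility: w0Rw1, w1Rw2
Complete open branch: countermodel on a K-frame, so not valid in K.
T-tableau for the negation ~((<><>~(~q & p) -> <>~(~q & p)) | ((~q -> p) -> p)):
1. ~((<><>~(~q & p) -> <>~(~q & p)) | ((~q -> p) -> p)), w0
2. ~(<><>~(~q & p) -> <>~(~q & p)), w0   [~|-rule on 1]
3. ~((~q -> p) -> p), w0   [~|-rule on 1]
4. <><>~(~q & p), w0   [~->-rule on 2]
5. ~<>~(~q & p), w0   [~->-rule on 2]
6. ~q -> p, w0   [~->-rule on 3]
7. ~p, w0   [~->-rule on 3]
8. ~q & p, w0   [~<>-rule on 5 via w0Rw0]
9. ~q, w0   [&-rule on 8]
10. p, w0   [&-rule on 8]
Accessibility: w0Rw0
Branch closes: p and ~p both at w0.
Every branch closes (one shown): valid in T, hence also in S4, S5 (every theorem of T is a theorem of S4 and S5).

T, S4, S5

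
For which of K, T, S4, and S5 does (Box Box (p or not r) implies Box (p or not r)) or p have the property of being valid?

K-tableau for the negation not ((Box Box (p or not r) implies Box (p or not r)) or p):
1. not ((Box Box (p or not r) implies Box (p or not r)) or p), u
2. not (Box Box (p or not r) implies Box (p or not r)), u
3. not p, u
4. Box Box (p or not r), u
5. not Box (p or not r), u
6. not (p or not r), v
7. not p, v
8. r, v
9. Box (p or not r), v
Accessibility: uRv
Complete open branch: countermodel on a K-frame, so not valid in K.
T-tableau for the negation not ((Box Box (p or not r) implies Box (p or not r)) or p):
1. not ((Box Box (p or not r) implies Box (p or not r)) or p), u
2. not (Box Box (p or not r) implies Box (p or not r)), u
3. not p, u
4. Box Box (p or not r), u
5. not Box (p or not r), u
6. Box (p or not r), u
7. p or not r, u
8. not r, u
9. not (p or not r), v
10. not p, v
11. r, v
12. Box (p or not r), v
13. p or not r, v
14. not r, v
Accessibility: uRu, uRv, vRv
Branch closes: r and not r both at v.
Every branch closes (one shown): valid in T, hence also in S4, S5 (every theorem of T is a theorem of S4 and S5).

T, S4, S5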